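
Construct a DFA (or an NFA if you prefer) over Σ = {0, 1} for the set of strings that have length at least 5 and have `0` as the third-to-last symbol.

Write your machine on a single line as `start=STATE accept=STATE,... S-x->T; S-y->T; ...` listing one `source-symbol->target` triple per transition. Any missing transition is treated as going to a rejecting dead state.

start=A; accept=G,H,I,J; A-0->B; A-1->B; B-0->C; B-1->C; C-0->D; C-1->C; D-0->E; D-1->F; E-0->G; E-1->H; F-0->I; F-1->J; G-0->G; G-1->H; H-0->I; H-1->J; I-0->E; I-1->F; J-0->D; J-1->C

Build one automaton per condition and run them in lockstep. One (7 states) tracks the input length, saturating at 6; the other (15 states) tracks the last 3 symbols read. Each combined state is a pair, one component from each; accept when both components accept. Equivalent product states are then merged.
A 10-state machine:
       0  1 
>  A   B  B 
   B   C  C 
   C   D  C 
   D   E  F 
   E   G  H 
   F   I  J 
 * G   G  H 
 * H   I  J 
 * I   E  F 
 * J   D  C 
(> = start, * = accepting)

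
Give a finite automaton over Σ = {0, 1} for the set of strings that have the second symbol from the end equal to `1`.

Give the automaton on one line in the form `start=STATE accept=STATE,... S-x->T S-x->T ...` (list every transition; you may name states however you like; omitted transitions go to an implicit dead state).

Because acceptance depends on a position counted from the end, the machine has to buffer the most recent 2 symbols. Make each state the string of the last up-to-2 symbols read; on input `x` shift the window left and append `x`. Accept when the buffered window has length 2 and begins with `1`.
With 7 states:
        0   1  
>  s0   s1  s2 
   s1   s3  s4 
   s2   s5  s6 
   s3   s3  s4 
   s4   s5  s6 
 * s5   s3  s4 
 * s6   s5  s6 
(> = start, * = accepting)

start=s0 accept=s5,s6 s0-0->s1 s0-1->s2 s1-0->s3 s1-1->s4 s2-0->s5 s2-1->s6 s3-0->s3 s3-1->s4 s4-0->s5 s4-1->s6 s5-0->s3 s5-1->s4 s6-0->s5 s6-1->s6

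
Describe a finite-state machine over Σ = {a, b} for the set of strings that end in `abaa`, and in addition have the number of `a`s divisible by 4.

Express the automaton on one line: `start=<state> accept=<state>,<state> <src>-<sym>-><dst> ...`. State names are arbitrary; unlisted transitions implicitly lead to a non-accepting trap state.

start=S0 accept=S7 S0-a->S1 S0-b->S0 S1-a->S2 S1-b->S1 S2-a->S3 S2-b->S4 S3-a->S0 S3-b->S3 S4-a->S5 S4-b->S6 S5-a->S7 S5-b->S3 S6-a->S3 S6-b->S6 S7-a->S1 S7-b->S0

Handle the two conditions separately and then intersect. The first has 5 states tracking how much of the suffix `abaa` has currently been matched; the second has 4 states tracking the count of `a`s modulo 4. A product state is a pair (one from each), accepting exactly when both do. Equivalent product states are then merged.
An 8-state machine:
        a   b  
>  S0   S1  S0 
   S1   S2  S1 
   S2   S3  S4 
   S3   S0  S3 
   S4   S5  S6 
   S5   S7  S3 
   S6   S3  S6 
 * S7   S1  S0 
(> = start, * = accepting)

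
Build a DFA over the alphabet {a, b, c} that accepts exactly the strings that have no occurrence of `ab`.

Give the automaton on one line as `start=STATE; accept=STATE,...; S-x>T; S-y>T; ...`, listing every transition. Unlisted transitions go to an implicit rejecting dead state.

Track partial matches of the forbidden pattern `ab`. State q2 is a dead state reached once `ab` has occurred; every other state accepts. q0 means no part of `ab` is currently matched.
        a   b   c  
>* q0   q1  q0  q0 
 * q1   q1  q2  q0 
   q2   q2  q2  q2 
(> = start, * = accepting)

start=q0; accept=q0,q1; q0-a>q1; q0-b>q0; q0-c>q0; q1-a>q1; q1-b>q2; q1-c>q0; q2-a>q2; q2-b>q2; q2-c>q2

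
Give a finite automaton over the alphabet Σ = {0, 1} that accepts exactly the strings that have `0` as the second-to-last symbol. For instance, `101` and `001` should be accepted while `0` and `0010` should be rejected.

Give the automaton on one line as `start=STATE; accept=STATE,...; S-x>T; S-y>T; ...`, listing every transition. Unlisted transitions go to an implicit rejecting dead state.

start=q0; accept=q3,q4; q0-0>q1; q0-1>q2; q1-0>q3; q1-1>q4; q2-0>q5; q2-1>q6; q3-0>q3; q3-1>q4; q4-0>q5; q4-1>q6; q5-0>q3; q5-1>q4; q6-0>q5; q6-1>q6

Because acceptance depends on a position counted from the end, the machine has to buffer the most recent 2 symbols. Make each state the string of the last up-to-2 symbols read; on input `x` shift the window left and append `x`. Accept when the buffered window has length 2 and begins with `0`.
        0   1  
>  q0   q1  q2 
   q1   q3  q4 
   q2   q5  q6 
 * q3   q3  q4 
 * q4   q5  q6 
   q5   q3  q4 
   q6   q5  q6 
(> = start, * = accepting)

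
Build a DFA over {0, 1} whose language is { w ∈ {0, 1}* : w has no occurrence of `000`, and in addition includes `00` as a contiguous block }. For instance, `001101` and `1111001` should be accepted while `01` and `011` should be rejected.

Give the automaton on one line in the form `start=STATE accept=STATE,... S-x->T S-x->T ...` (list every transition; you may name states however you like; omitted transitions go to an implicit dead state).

Run two small machines in parallel and take their product. One (4 states) tracks partial matches of the forbidden pattern `000`; the other (3 states) tracks whether and how much of `00` has been seen. Each combined state is a pair, one component from each; accept when both components accept.
A 6-state machine:
        0   1  
>  q0   q1  q0 
   q1   q2  q0 
 * q2   q3  q4 
   q3   q3  q3 
 * q4   q5  q4 
 * q5   q2  q4 
(> = start, * = accepting)

start=q0 accept=q2,q4,q5 q0-0->q1 q0-1->q0 q1-0->q2 q1-1->q0 q2-0->q3 q2-1->q4 q3-0->q3 q3-1->q3 q4-0->q5 q4-1->q4 q5-0->q2 q5-1->q4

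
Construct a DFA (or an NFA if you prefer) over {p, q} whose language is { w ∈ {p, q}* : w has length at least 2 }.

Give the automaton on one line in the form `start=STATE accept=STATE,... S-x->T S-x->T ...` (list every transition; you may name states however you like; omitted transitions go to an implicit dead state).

start=A accept=C,D A-p->B A-q->B B-p->C B-q->C C-p->D C-q->D D-p->D D-q->D

Count input length up to 3: every symbol moves from A toward D, which means 'more than 2' and absorbs. Accept from {C, D}.
4 states suffice.
       p  q 
>  A   B  B 
   B   C  C 
 * C   D  D 
 * D   D  D 
(> = start, * = accepting)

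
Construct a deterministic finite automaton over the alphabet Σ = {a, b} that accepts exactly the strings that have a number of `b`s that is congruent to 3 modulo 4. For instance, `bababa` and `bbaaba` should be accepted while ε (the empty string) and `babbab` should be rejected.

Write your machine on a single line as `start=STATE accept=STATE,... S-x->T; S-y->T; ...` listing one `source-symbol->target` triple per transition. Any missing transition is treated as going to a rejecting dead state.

start=s0; accept=s3; s0-a->s0; s0-b->s1; s1-a->s1; s1-b->s2; s2-a->s2; s2-b->s3; s3-a->s3; s3-b->s0

The only thing that matters is how many `b`s have appeared, reduced mod 4. Use one state per residue: s0 for 0, …, s3 for 3. Reading `b` moves to the next residue; anything else stays put. s3 is accepting.
With 4 states:
        a   b  
>  s0   s0  s1 
   s1   s1  s2 
   s2   s2  s3 
 * s3   s3  s0 
(> = start, * = accepting)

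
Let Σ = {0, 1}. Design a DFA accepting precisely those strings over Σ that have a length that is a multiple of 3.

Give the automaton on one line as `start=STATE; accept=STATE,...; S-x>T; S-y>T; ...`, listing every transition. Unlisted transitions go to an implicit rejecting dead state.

start=A; accept=A; A-0>B; A-1>B; B-0>C; B-1>C; C-0>A; C-1>A

Count input length modulo 3: every symbol advances one step around the cycle A → B → C → A. Accept at A.
A 3-state machine:
       0  1 
>* A   B  B 
   B   C  C 
   C   A  A 
(> = start, * = accepting)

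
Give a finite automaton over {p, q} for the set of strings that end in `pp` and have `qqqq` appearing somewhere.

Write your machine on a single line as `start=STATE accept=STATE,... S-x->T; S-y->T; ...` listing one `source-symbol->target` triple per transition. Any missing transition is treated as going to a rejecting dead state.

start=S0; accept=S8; S0-p->S1; S0-q->S2; S1-p->S3; S1-q->S2; S2-p->S1; S2-q->S4; S3-p->S3; S3-q->S2; S4-p->S1; S4-q->S5; S5-p->S1; S5-q->S6; S6-p->S7; S6-q->S6; S7-p->S8; S7-q->S6; S8-p->S8; S8-q->S6

Run two small machines in parallel and take their product. The first has 3 states tracking how much of the suffix `pp` has currently been matched; the second has 5 states tracking whether and how much of `qqqq` has been seen. A product state is a pair (one from each), accepting exactly when both do.
        p   q  
>  S0   S1  S2 
   S1   S3  S2 
   S2   S1  S4 
   S3   S3  S2 
   S4   S1  S5 
   S5   S1  S6 
   S6   S7  S6 
   S7   S8  S6 
 * S8   S8  S6 
(> = start, * = accepting)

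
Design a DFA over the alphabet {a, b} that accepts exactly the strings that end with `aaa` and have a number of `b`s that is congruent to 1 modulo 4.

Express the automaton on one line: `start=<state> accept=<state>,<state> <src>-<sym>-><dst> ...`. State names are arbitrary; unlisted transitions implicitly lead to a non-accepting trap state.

start=S0 accept=S6 S0-a->S0 S0-b->S1 S1-a->S2 S1-b->S3 S2-a->S4 S2-b->S3 S3-a->S3 S3-b->S5 S4-a->S6 S4-b->S3 S5-a->S5 S5-b->S0 S6-a->S6 S6-b->S3

Build one automaton per condition and run them in lockstep. One (4 states) tracks how much of the suffix `aaa` has currently been matched; the other (4 states) tracks the count of `b`s modulo 4. Each combined state is a pair, one component from each; accept when both components accept. After merging equivalent states the machine shrinks.
7 states suffice.
        a   b  
>  S0   S0  S1 
   S1   S2  S3 
   S2   S4  S3 
   S3   S3  S5 
   S4   S6  S3 
   S5   S5  S0 
 * S6   S6  S3 
(> = start, * = accepting)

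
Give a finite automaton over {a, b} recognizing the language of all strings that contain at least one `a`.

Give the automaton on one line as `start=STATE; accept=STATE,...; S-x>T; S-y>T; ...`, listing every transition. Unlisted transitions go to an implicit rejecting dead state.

Only the number of `a`s matters, and only up to 2. Make a chain S0 → S1 → S2 advanced by each `a` (with S2 absorbing); every other symbol self-loops. The accepting set is {S1, S2}.
With 3 states:
        a   b  
>  S0   S1  S0 
 * S1   S2  S1 
 * S2   S2  S2 
(> = start, * = accepting)

start=S0; accept=S1,S2; S0-a>S1; S0-b>S0; S1-a>S2; S1-b>S1; S2-a>S2; S2-b>S2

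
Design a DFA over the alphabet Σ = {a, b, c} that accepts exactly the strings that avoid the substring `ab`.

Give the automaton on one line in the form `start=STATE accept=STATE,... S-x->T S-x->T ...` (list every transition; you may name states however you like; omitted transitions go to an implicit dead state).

This is the complement of 'contains `ab`'. Use the same substring-matching states — q0 through q2 holding how much of `ab` has just been matched — but flip the accepting set: everything except the trap q2 accepts.
With 3 states:
        a   b   c  
>* q0   q1  q0  q0 
 * q1   q1  q2  q0 
   q2   q2  q2  q2 
(> = start, * = accepting)

start=q0 accept=q0,q1 q0-a->q1 q0-b->q0 q0-c->q0 q1-a->q1 q1-b->q2 q1-c->q0 q2-a->q2 q2-b->q2 q2-c->q2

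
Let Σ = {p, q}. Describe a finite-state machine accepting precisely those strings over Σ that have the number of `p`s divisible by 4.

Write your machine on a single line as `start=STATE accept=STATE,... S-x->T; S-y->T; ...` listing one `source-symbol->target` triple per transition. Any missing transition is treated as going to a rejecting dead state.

The only thing that matters is how many `p`s have appeared, reduced mod 4. Use one state per residue: s0 for 0, …, s3 for 3. Reading `p` moves to the next residue; anything else stays put. s0 is accepting.
A 4-state machine:
        p   q  
>* s0   s1  s0 
   s1   s2  s1 
   s2   s3  s2 
   s3   s0  s3 
(> = start, * = accepting)

start=s0; accept=s0; s0-p->s1; s0-q->s0; s1-p->s2; s1-q->s1; s2-p->s3; s2-q->s2; s3-p->s0; s3-q->s3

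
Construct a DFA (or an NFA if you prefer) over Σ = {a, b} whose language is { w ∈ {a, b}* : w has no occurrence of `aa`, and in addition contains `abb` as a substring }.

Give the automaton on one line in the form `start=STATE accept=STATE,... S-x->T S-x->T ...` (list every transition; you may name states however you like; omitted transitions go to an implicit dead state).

Run two small machines in parallel and take their product. One (3 states) tracks partial matches of the forbidden pattern `aa`; the other (4 states) tracks whether and how much of `abb` has been seen. Each combined state is a pair, one component from each; accept when both components accept. Equivalent product states are then merged.
        a   b  
>  S0   S1  S0 
   S1   S2  S3 
   S2   S2  S2 
   S3   S1  S4 
 * S4   S5  S4 
 * S5   S2  S4 
(> = start, * = accepting)

start=S0 accept=S4,S5 S0-a->S1 S0-b->S0 S1-a->S2 S1-b->S3 S2-a->S2 S2-b->S2 S3-a->S1 S3-b->S4 S4-a->S5 S4-b->S4 S5-a->S2 S5-b->S4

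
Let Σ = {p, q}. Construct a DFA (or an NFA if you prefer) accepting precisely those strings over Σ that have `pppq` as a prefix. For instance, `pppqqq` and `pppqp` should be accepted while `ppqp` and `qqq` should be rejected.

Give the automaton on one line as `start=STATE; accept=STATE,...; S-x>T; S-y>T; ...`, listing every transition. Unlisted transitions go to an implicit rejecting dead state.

start=s0; accept=s4; s0-p>s1; s0-q>s5; s1-p>s2; s1-q>s5; s2-p>s3; s2-q>s5; s3-p>s5; s3-q>s4; s4-p>s4; s4-q>s4; s5-p>s5; s5-q>s5

Walk along `pppq` while the input agrees: from s0 take `p` to s1, and so on. Any deviation drops to the rejecting sink s5. Once s4 is reached the prefix is confirmed and every continuation is accepted.
6 states suffice.
        p   q  
>  s0   s1  s5 
   s1   s2  s5 
   s2   s3  s5 
   s3   s5  s4 
 * s4   s4  s4 
   s5   s5  s5 
(> = start, * = accepting)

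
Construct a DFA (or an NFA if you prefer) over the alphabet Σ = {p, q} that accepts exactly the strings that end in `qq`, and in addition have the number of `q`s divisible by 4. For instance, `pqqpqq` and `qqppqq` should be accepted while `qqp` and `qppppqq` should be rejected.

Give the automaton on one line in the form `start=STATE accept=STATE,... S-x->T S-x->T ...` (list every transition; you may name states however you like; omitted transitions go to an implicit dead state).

start=A accept=J A-p->A A-q->B B-p->C B-q->D C-p->C C-q->E D-p->F D-q->G E-p->F E-q->G F-p->F F-q->H G-p->I G-q->J H-p->I H-q->J I-p->I I-q->K J-p->A J-q->L K-p->A K-q->L L-p->C L-q->D

Build one automaton per condition and run them in lockstep. One (3 states) tracks how much of the suffix `qq` has currently been matched; the other (4 states) tracks the count of `q`s modulo 4. Each combined state is a pair, one component from each; accept when both components accept.
       p  q 
>  A   A  B 
   B   C  D 
   C   C  E 
   D   F  G 
   E   F  G 
   F   F  H 
   G   I  J 
   H   I  J 
   I   I  K 
 * J   A  L 
   K   A  L 
   L   C  D 
(> = start, * = accepting)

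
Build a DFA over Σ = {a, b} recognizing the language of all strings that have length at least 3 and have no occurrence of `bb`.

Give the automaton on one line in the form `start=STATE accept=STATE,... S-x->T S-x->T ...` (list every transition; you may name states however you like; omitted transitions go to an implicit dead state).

Build one automaton per condition and run them in lockstep. The first has 5 states tracking the input length, saturating at 4; the second has 3 states tracking partial matches of the forbidden pattern `bb`. A product state is a pair (one from each), accepting exactly when both do. Equivalent product states are then merged.
8 states suffice.
        a   b  
>  q0   q1  q2 
   q1   q3  q4 
   q2   q3  q5 
   q3   q6  q7 
   q4   q6  q5 
   q5   q5  q5 
 * q6   q6  q7 
 * q7   q6  q5 
(> = start, * = accepting)

start=q0 accept=q6,q7 q0-a->q1 q0-b->q2 q1-a->q3 q1-b->q4 q2-a->q3 q2-b->q5 q3-a->q6 q3-b->q7 q4-a->q6 q4-b->q5 q5-a->q5 q5-b->q5 q6-a->q6 q6-b->q7 q7-a->q6 q7-b->q5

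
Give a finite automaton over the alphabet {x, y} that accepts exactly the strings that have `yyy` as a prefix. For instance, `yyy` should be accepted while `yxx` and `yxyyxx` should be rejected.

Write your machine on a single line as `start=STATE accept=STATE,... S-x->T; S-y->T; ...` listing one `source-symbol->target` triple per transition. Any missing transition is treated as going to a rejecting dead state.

Check the first 3 symbols one by one: S0 through S2 record how many have matched `yyy` so far; any wrong symbol goes to the dead state S4. After all 3 match we enter the accepting sink S3.
        x   y  
>  S0   S4  S1 
   S1   S4  S2 
   S2   S4  S3 
 * S3   S3  S3 
   S4   S4  S4 
(> = start, * = accepting)

start=S0; accept=S3; S0-x->S4; S0-y->S1; S1-x->S4; S1-y->S2; S2-x->S4; S2-y->S3; S3-x->S3; S3-y->S3; S4-x->S4; S4-y->S4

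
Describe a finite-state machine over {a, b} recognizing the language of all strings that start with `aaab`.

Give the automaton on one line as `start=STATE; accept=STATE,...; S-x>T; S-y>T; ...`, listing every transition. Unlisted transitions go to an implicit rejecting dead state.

Check the first 4 symbols one by one: s0 through s3 record how many have matched `aaab` so far; any wrong symbol goes to the dead state s5. After all 4 match we enter the accepting sink s4.
6 states suffice.
        a   b  
>  s0   s1  s5 
   s1   s2  s5 
   s2   s3  s5 
   s3   s5  s4 
 * s4   s4  s4 
   s5   s5  s5 
(> = start, * = accepting)

start=s0; accept=s4; s0-a>s1; s0-b>s5; s1-a>s2; s1-b>s5; s2-a>s3; s2-b>s5; s3-a>s5; s3-b>s4; s4-a>s4; s4-b>s4; s5-a>s5; s5-b>s5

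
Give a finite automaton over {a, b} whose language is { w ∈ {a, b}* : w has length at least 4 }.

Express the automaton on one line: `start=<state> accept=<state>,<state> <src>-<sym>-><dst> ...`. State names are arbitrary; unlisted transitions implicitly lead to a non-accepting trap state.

We only need to distinguish lengths 0, 1, …, 4, and '>4'. Chain q0 → q1 → q2 → q3 → q4 → q5 on every symbol, with q5 looping. Accepting states: {q4, q5}.
With 6 states:
        a   b  
>  q0   q1  q1 
   q1   q2  q2 
   q2   q3  q3 
   q3   q4  q4 
 * q4   q5  q5 
 * q5   q5  q5 
(> = start, * = accepting)

start=q0 accept=q4,q5 q0-a->q1 q0-b->q1 q1-a->q2 q1-b->q2 q2-a->q3 q2-b->q3 q3-a->q4 q3-b->q4 q4-a->q5 q4-b->q5 q5-a->q5 q5-b->q5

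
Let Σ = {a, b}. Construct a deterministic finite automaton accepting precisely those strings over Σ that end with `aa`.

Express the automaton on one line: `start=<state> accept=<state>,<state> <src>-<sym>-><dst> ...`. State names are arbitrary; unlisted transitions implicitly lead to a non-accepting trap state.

start=q0 accept=q2 q0-a->q1 q0-b->q0 q1-a->q2 q1-b->q0 q2-a->q2 q2-b->q0

Remember how much of `aa` the current input suffix matches. State q0 means no match yet; q1 means the last symbol is `a`; q2 means the last 2 symbols are `aa`. Only q2 accepts. On a mismatch, fall back to the longest proper suffix that is still a prefix of `aa`.
With 3 states:
        a   b  
>  q0   q1  q0 
   q1   q2  q0 
 * q2   q2  q0 
(> = start, * = accepting)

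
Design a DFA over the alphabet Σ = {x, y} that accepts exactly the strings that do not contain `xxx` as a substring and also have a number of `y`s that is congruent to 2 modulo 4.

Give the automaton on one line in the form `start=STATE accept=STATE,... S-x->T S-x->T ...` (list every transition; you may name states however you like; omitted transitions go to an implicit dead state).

Run two small machines in parallel and take their product. One (4 states) tracks partial matches of the forbidden pattern `xxx`; the other (4 states) tracks the count of `y`s modulo 4. Each combined state is a pair, one component from each; accept when both components accept.
With 16 states:
          x    y  
>  S0     S1   S2 
   S1     S3   S2 
   S2     S4   S5 
   S3     S6   S2 
   S4     S7   S5 
 * S5     S8   S9 
   S6     S6  S10 
   S7    S10   S5 
 * S8    S11   S9 
   S9    S12   S0 
   S10   S10  S13 
 * S11   S13   S9 
   S12   S14   S0 
   S13   S13  S15 
   S14   S15   S0 
   S15   S15   S6 
(> = start, * = accepting)

start=S0 accept=S5,S8,S11 S0-x->S1 S0-y->S2 S1-x->S3 S1-y->S2 S2-x->S4 S2-y->S5 S3-x->S6 S3-y->S2 S4-x->S7 S4-y->S5 S5-x->S8 S5-y->S9 S6-x->S6 S6-y->S10 S7-x->S10 S7-y->S5 S8-x->S11 S8-y->S9 S9-x->S12 S9-y->S0 S10-x->S10 S10-y->S13 S11-x->S13 S11-y->S9 S12-x->S14 S12-y->S0 S13-x->S13 S13-y->S15 S14-x->S15 S14-y->S0 S15-x->S15 S15-y->S6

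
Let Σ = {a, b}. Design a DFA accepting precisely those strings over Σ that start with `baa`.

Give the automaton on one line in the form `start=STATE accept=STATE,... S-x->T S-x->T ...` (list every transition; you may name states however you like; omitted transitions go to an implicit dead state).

Check the first 3 symbols one by one: s0 through s2 record how many have matched `baa` so far; any wrong symbol goes to the dead state s4. After all 3 match we enter the accepting sink s3.
With 5 states:
        a   b  
>  s0   s4  s1 
   s1   s2  s4 
   s2   s3  s4 
 * s3   s3  s3 
   s4   s4  s4 
(> = start, * = accepting)

start=s0 accept=s3 s0-a->s4 s0-b->s1 s1-a->s2 s1-b->s4 s2-a->s3 s2-b->s4 s3-a->s3 s3-b->s3 s4-a->s4 s4-b->s4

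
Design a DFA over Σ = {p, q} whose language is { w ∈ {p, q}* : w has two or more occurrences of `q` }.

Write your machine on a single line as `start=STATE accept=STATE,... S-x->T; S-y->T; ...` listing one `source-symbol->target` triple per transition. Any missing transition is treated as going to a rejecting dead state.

start=A; accept=C,D; A-p->A; A-q->B; B-p->B; B-q->C; C-p->C; C-q->D; D-p->D; D-q->D

Only the number of `q`s matters, and only up to 3. Make a chain A → B → C → D advanced by each `q` (with D absorbing); every other symbol self-loops. The accepting set is {C, D}.
A 4-state machine:
       p  q 
>  A   A  B 
   B   B  C 
 * C   C  D 
 * D   D  D 
(> = start, * = accepting)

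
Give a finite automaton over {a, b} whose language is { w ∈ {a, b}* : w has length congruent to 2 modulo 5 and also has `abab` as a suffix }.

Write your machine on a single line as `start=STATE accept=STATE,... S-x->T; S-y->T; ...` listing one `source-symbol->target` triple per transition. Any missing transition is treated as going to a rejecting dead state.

Handle the two conditions separately and then intersect. One (5 states) tracks the input length modulo 5; the other (5 states) tracks how much of the suffix `abab` has currently been matched. Each combined state is a pair, one component from each; accept when both components accept. After merging equivalent states the machine shrinks.
        a   b  
>  q0   q1  q1 
   q1   q2  q2 
   q2   q3  q3 
   q3   q4  q5 
   q4   q0  q6 
   q5   q0  q0 
   q6   q7  q1 
   q7   q2  q8 
 * q8   q3  q3 
(> = start, * = accepting)

start=q0; accept=q8; q0-a->q1; q0-b->q1; q1-a->q2; q1-b->q2; q2-a->q3; q2-b->q3; q3-a->q4; q3-b->q5; q4-a->q0; q4-b->q6; q5-a->q0; q5-b->q0; q6-a->q7; q6-b->q1; q7-a->q2; q7-b->q8; q8-a->q3; q8-b->q3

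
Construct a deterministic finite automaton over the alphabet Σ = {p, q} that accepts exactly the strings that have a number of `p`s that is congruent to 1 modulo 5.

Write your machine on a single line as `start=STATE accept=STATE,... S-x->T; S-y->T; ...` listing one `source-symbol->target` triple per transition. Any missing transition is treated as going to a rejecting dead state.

start=S0; accept=S1; S0-p->S1; S0-q->S0; S1-p->S2; S1-q->S1; S2-p->S3; S2-q->S2; S3-p->S4; S3-q->S3; S4-p->S0; S4-q->S4

The only thing that matters is how many `p`s have appeared, reduced mod 5. Use one state per residue: S0 for 0, …, S4 for 4. Reading `p` moves to the next residue; anything else stays put. S1 is accepting.
A 5-state machine:
        p   q  
>  S0   S1  S0 
 * S1   S2  S1 
   S2   S3  S2 
   S3   S4  S3 
   S4   S0  S4 
(> = start, * = accepting)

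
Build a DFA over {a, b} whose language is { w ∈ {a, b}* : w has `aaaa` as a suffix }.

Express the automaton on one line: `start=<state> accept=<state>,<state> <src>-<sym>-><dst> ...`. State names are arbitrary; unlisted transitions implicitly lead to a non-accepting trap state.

Remember how much of `aaaa` the current input suffix matches. State q0 means no match yet; q1 means the last symbol is `a`; q2 means the last 2 symbols are `aa`; q3 means the last 3 symbols are `aaa`; q4 means the last 4 symbols are `aaaa`. Only q4 accepts. On a mismatch, fall back to the longest proper suffix that is still a prefix of `aaaa`.
        a   b  
>  q0   q1  q0 
   q1   q2  q0 
   q2   q3  q0 
   q3   q4  q0 
 * q4   q4  q0 
(> = start, * = accepting)

start=q0 accept=q4 q0-a->q1 q0-b->q0 q1-a->q2 q1-b->q0 q2-a->q3 q2-b->q0 q3-a->q4 q3-b->q0 q4-a->q4 q4-b->q0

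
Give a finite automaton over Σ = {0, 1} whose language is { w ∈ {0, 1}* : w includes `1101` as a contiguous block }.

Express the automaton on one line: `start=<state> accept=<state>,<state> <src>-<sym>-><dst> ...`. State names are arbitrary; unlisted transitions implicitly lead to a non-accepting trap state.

States q0..q3 record the length of the longest prefix of `1101` that matches the current input suffix. Reaching q4 means `1101` has been seen, and we stay there forever. Accept from q4.
        0   1  
>  q0   q0  q1 
   q1   q0  q2 
   q2   q3  q2 
   q3   q0  q4 
 * q4   q4  q4 
(> = start, * = accepting)

start=q0 accept=q4 q0-0->q0 q0-1->q1 q1-0->q0 q1-1->q2 q2-0->q3 q2-1->q2 q3-0->q0 q3-1->q4 q4-0->q4 q4-1->q4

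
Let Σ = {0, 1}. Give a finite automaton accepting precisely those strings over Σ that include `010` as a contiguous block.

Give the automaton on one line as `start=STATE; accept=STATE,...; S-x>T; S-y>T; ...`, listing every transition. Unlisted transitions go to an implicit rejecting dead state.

start=S0; accept=S3; S0-0>S1; S0-1>S0; S1-0>S1; S1-1>S2; S2-0>S3; S2-1>S0; S3-0>S3; S3-1>S3

Track how much of `010` has been matched so far: state S0 is no progress, S3 is the absorbing accept state reached once `010` has occurred. Intermediate states record partial matches; on a mismatch, fall back to the longest reusable overlap.
        0   1  
>  S0   S1  S0 
   S1   S1  S2 
   S2   S3  S0 
 * S3   S3  S3 
(> = start, * = accepting)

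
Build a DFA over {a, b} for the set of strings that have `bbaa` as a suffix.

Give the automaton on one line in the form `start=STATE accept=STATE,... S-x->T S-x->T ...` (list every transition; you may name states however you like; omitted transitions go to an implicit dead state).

start=q0 accept=q4 q0-a->q0 q0-b->q1 q1-a->q0 q1-b->q2 q2-a->q3 q2-b->q2 q3-a->q4 q3-b->q1 q4-a->q0 q4-b->q1

Remember how much of `bbaa` the current input suffix matches. State q0 means no match yet; q1 means the last symbol is `b`; q2 means the last 2 symbols are `bb`; q3 means the last 3 symbols are `bba`; q4 means the last 4 symbols are `bbaa`. Only q4 accepts. On a mismatch, fall back to the longest proper suffix that is still a prefix of `bbaa`.
A 5-state machine:
        a   b  
>  q0   q0  q1 
   q1   q0  q2 
   q2   q3  q2 
   q3   q4  q1 
 * q4   q0  q1 
(> = start, * = accepting)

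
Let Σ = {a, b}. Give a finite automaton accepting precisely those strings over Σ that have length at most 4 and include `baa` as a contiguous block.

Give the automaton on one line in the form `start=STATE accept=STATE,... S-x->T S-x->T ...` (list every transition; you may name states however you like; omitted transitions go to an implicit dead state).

start=S0 accept=S7,S8 S0-a->S1 S0-b->S2 S1-a->S3 S1-b->S4 S2-a->S5 S2-b->S4 S3-a->S3 S3-b->S3 S4-a->S6 S4-b->S3 S5-a->S7 S5-b->S3 S6-a->S8 S6-b->S3 S7-a->S8 S7-b->S8 S8-a->S3 S8-b->S3

Build one automaton per condition and run them in lockstep. One (6 states) tracks the input length, saturating at 5; the other (4 states) tracks whether and how much of `baa` has been seen. Each combined state is a pair, one component from each; accept when both components accept. Equivalent product states are then merged.
        a   b  
>  S0   S1  S2 
   S1   S3  S4 
   S2   S5  S4 
   S3   S3  S3 
   S4   S6  S3 
   S5   S7  S3 
   S6   S8  S3 
 * S7   S8  S8 
 * S8   S3  S3 
(> = start, * = accepting)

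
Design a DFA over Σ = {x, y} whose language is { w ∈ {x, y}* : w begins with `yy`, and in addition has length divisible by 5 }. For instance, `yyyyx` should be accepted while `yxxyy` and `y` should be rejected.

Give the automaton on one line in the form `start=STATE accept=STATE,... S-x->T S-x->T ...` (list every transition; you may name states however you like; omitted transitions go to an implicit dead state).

Run two small machines in parallel and take their product. One (4 states) tracks whether the input so far still matches the prefix `yy`; the other (5 states) tracks the input length modulo 5. Each combined state is a pair, one component from each; accept when both components accept. Minimizing collapses redundant product states.
8 states suffice.
        x   y  
>  q0   q1  q2 
   q1   q1  q1 
   q2   q1  q3 
   q3   q4  q4 
   q4   q5  q5 
   q5   q6  q6 
 * q6   q7  q7 
   q7   q3  q3 
(> = start, * = accepting)

start=q0 accept=q6 q0-x->q1 q0-y->q2 q1-x->q1 q1-y->q1 q2-x->q1 q2-y->q3 q3-x->q4 q3-y->q4 q4-x->q5 q4-y->q5 q5-x->q6 q5-y->q6 q6-x->q7 q6-y->q7 q7-x->q3 q7-y->q3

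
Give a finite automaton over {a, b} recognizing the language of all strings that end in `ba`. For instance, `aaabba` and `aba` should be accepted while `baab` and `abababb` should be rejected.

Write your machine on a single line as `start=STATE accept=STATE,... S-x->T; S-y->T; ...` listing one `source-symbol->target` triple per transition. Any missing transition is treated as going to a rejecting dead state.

Let each state record the length of the longest suffix of the input read so far that is also a prefix of `ba`. q1 means the last symbol is `b`; q2 means the last 2 symbols are `ba`. Accept only at q2, where the string currently ends in `ba`.
3 states suffice.
        a   b  
>  q0   q0  q1 
   q1   q2  q1 
 * q2   q0  q1 
(> = start, * = accepting)

start=q0; accept=q2; q0-a->q0; q0-b->q1; q1-a->q2; q1-b->q1; q2-a->q0; q2-b->q1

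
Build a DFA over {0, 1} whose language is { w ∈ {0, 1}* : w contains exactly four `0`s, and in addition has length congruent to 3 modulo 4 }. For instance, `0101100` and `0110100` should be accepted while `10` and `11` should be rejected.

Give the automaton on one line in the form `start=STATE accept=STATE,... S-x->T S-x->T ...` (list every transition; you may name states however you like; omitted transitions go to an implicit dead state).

Handle the two conditions separately and then intersect. One (6 states) tracks the count of `0`s, saturating at 5; the other (4 states) tracks the input length modulo 4. Each combined state is a pair, one component from each; accept when both components accept. Minimizing collapses redundant product states.
21 states suffice.
          0    1  
>  q0     q1   q2 
   q1     q3   q4 
   q2     q4   q5 
   q3     q6   q7 
   q4     q7   q8 
   q5     q8   q9 
   q6    q10  q11 
   q7    q11  q12 
   q8    q12  q13 
   q9    q13   q0 
   q10   q14  q15 
   q11   q15  q16 
   q12   q16  q17 
   q13   q17   q1 
   q14   q14  q14 
   q15   q14  q18 
   q16   q18  q19 
   q17   q19   q3 
   q18   q14  q20 
   q19   q20   q6 
 * q20   q14  q10 
(> = start, * = accepting)

start=q0 accept=q20 q0-0->q1 q0-1->q2 q1-0->q3 q1-1->q4 q2-0->q4 q2-1->q5 q3-0->q6 q3-1->q7 q4-0->q7 q4-1->q8 q5-0->q8 q5-1->q9 q6-0->q10 q6-1->q11 q7-0->q11 q7-1->q12 q8-0->q12 q8-1->q13 q9-0->q13 q9-1->q0 q10-0->q14 q10-1->q15 q11-0->q15 q11-1->q16 q12-0->q16 q12-1->q17 q13-0->q17 q13-1->q1 q14-0->q14 q14-1->q14 q15-0->q14 q15-1->q18 q16-0->q18 q16-1->q19 q17-0->q19 q17-1->q3 q18-0->q14 q18-1->q20 q19-0->q20 q19-1->q6 q20-0->q14 q20-1->q10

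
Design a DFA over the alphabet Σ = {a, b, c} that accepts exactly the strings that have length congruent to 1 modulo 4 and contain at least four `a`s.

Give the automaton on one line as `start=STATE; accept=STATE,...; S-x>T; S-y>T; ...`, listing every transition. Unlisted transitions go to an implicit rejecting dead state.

start=q0; accept=q14,q15; q0-a>q1; q0-b>q2; q0-c>q2; q1-a>q3; q1-b>q4; q1-c>q4; q2-a>q4; q2-b>q5; q2-c>q5; q3-a>q6; q3-b>q7; q3-c>q7; q4-a>q7; q4-b>q8; q4-c>q8; q5-a>q8; q5-b>q9; q5-c>q9; q6-a>q10; q6-b>q11; q6-c>q11; q7-a>q11; q7-b>q12; q7-c>q12; q8-a>q12; q8-b>q13; q8-c>q13; q9-a>q13; q9-b>q0; q9-c>q0; q10-a>q14; q10-b>q15; q10-c>q15; q11-a>q15; q11-b>q16; q11-c>q16; q12-a>q16; q12-b>q17; q12-c>q17; q13-a>q17; q13-b>q1; q13-c>q1; q14-a>q18; q14-b>q18; q14-c>q18; q15-a>q18; q15-b>q19; q15-c>q19; q16-a>q19; q16-b>q20; q16-c>q20; q17-a>q20; q17-b>q3; q17-c>q3; q18-a>q21; q18-b>q21; q18-c>q21; q19-a>q21; q19-b>q22; q19-c>q22; q20-a>q22; q20-b>q6; q20-c>q6; q21-a>q23; q21-b>q23; q21-c>q23; q22-a>q23; q22-b>q10; q22-c>q10; q23-a>q14; q23-b>q14; q23-c>q14

Build one automaton per condition and run them in lockstep. One (4 states) tracks the input length modulo 4; the other (6 states) tracks the count of `a`s, saturating at 5. Each combined state is a pair, one component from each; accept when both components accept.
A 24-state machine:
          a    b    c  
>  q0     q1   q2   q2 
   q1     q3   q4   q4 
   q2     q4   q5   q5 
   q3     q6   q7   q7 
   q4     q7   q8   q8 
   q5     q8   q9   q9 
   q6    q10  q11  q11 
   q7    q11  q12  q12 
   q8    q12  q13  q13 
   q9    q13   q0   q0 
   q10   q14  q15  q15 
   q11   q15  q16  q16 
   q12   q16  q17  q17 
   q13   q17   q1   q1 
 * q14   q18  q18  q18 
 * q15   q18  q19  q19 
   q16   q19  q20  q20 
   q17   q20   q3   q3 
   q18   q21  q21  q21 
   q19   q21  q22  q22 
   q20   q22   q6   q6 
   q21   q23  q23  q23 
   q22   q23  q10  q10 
   q23   q14  q14  q14 
(> = start, * = accepting)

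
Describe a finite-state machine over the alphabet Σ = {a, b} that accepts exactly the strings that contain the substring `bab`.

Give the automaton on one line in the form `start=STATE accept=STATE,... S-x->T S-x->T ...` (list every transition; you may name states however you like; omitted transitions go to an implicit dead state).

States s0..s2 record the length of the longest prefix of `bab` that matches the current input suffix. Reaching s3 means `bab` has been seen, and we stay there forever. Accept from s3.
4 states suffice.
        a   b  
>  s0   s0  s1 
   s1   s2  s1 
   s2   s0  s3 
 * s3   s3  s3 
(> = start, * = accepting)

start=s0 accept=s3 s0-a->s0 s0-b->s1 s1-a->s2 s1-b->s1 s2-a->s0 s2-b->s3 s3-a->s3 s3-b->s3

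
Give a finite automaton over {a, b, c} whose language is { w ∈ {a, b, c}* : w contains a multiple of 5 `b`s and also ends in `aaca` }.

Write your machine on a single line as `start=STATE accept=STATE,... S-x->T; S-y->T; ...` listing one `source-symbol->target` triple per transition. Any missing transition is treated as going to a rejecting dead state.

start=s0; accept=s7; s0-a->s1; s0-b->s2; s0-c->s0; s1-a->s3; s1-b->s2; s1-c->s0; s2-a->s2; s2-b->s4; s2-c->s2; s3-a->s3; s3-b->s2; s3-c->s5; s4-a->s4; s4-b->s6; s4-c->s4; s5-a->s7; s5-b->s2; s5-c->s0; s6-a->s6; s6-b->s8; s6-c->s6; s7-a->s3; s7-b->s2; s7-c->s0; s8-a->s8; s8-b->s0; s8-c->s8

Build one automaton per condition and run them in lockstep. The first has 5 states tracking the count of `b`s modulo 5; the second has 5 states tracking how much of the suffix `aaca` has currently been matched. A product state is a pair (one from each), accepting exactly when both do. Minimizing collapses redundant product states.
        a   b   c  
>  s0   s1  s2  s0 
   s1   s3  s2  s0 
   s2   s2  s4  s2 
   s3   s3  s2  s5 
   s4   s4  s6  s4 
   s5   s7  s2  s0 
   s6   s6  s8  s6 
 * s7   s3  s2  s0 
   s8   s8  s0  s8 
(> = start, * = accepting)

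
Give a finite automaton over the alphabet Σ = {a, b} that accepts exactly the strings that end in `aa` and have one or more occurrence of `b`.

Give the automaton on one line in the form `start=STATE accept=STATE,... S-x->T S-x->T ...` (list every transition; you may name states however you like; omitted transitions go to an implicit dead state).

Handle the two conditions separately and then intersect. The first has 3 states tracking how much of the suffix `aa` has currently been matched; the second has 3 states tracking the count of `b`s, saturating at 2. A product state is a pair (one from each), accepting exactly when both do. Equivalent product states are then merged.
A 4-state machine:
        a   b  
>  S0   S0  S1 
   S1   S2  S1 
   S2   S3  S1 
 * S3   S3  S1 
(> = start, * = accepting)

start=S0 accept=S3 S0-a->S0 S0-b->S1 S1-a->S2 S1-b->S1 S2-a->S3 S2-b->S1 S3-a->S3 S3-b->S1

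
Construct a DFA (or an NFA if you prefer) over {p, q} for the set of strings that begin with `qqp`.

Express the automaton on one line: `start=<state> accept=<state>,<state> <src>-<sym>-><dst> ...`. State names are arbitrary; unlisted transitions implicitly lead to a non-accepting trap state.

Walk along `qqp` while the input agrees: from S0 take `q` to S1, and so on. Any deviation drops to the rejecting sink S4. Once S3 is reached the prefix is confirmed and every continuation is accepted.
5 states suffice.
        p   q  
>  S0   S4  S1 
   S1   S4  S2 
   S2   S3  S4 
 * S3   S3  S3 
   S4   S4  S4 
(> = start, * = accepting)

start=S0 accept=S3 S0-p->S4 S0-q->S1 S1-p->S4 S1-q->S2 S2-p->S3 S2-q->S4 S3-p->S3 S3-q->S3 S4-p->S4 S4-q->S4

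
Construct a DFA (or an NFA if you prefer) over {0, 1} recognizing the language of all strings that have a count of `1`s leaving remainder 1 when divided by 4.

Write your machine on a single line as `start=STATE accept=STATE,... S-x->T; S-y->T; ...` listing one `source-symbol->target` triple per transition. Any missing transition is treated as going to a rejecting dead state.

start=A; accept=B; A-0->A; A-1->B; B-0->B; B-1->C; C-0->C; C-1->D; D-0->D; D-1->A

The only thing that matters is how many `1`s have appeared, reduced mod 4. Use one state per residue: A for 0, …, D for 3. Reading `1` moves to the next residue; anything else stays put. B is accepting.
With 4 states:
       0  1 
>  A   A  B 
 * B   B  C 
   C   C  D 
   D   D  A 
(> = start, * = accepting)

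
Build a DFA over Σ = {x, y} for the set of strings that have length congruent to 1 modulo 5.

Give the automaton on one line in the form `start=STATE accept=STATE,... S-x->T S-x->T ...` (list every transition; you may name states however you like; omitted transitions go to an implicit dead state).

Only the length mod 5 matters, so use a 5-cycle: from any state, every input symbol moves to the next state, wrapping S4 back to S0. Mark S1 accepting.
        x   y  
>  S0   S1  S1 
 * S1   S2  S2 
   S2   S3  S3 
   S3   S4  S4 
   S4   S0  S0 
(> = start, * = accepting)

start=S0 accept=S1 S0-x->S1 S0-y->S1 S1-x->S2 S1-y->S2 S2-x->S3 S2-y->S3 S3-x->S4 S3-y->S4 S4-x->S0 S4-y->S0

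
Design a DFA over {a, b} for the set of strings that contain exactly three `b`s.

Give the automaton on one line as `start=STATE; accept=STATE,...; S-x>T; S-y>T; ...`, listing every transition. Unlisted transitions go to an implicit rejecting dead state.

Only the number of `b`s matters, and only up to 4. Make a chain q0 → q1 → q2 → q3 → q4 advanced by each `b` (with q4 absorbing); every other symbol self-loops. The accepting set is {q3}.
A 5-state machine:
        a   b  
>  q0   q0  q1 
   q1   q1  q2 
   q2   q2  q3 
 * q3   q3  q4 
   q4   q4  q4 
(> = start, * = accepting)

start=q0; accept=q3; q0-a>q0; q0-b>q1; q1-a>q1; q1-b>q2; q2-a>q2; q2-b>q3; q3-a>q3; q3-b>q4; q4-a>q4; q4-b>q4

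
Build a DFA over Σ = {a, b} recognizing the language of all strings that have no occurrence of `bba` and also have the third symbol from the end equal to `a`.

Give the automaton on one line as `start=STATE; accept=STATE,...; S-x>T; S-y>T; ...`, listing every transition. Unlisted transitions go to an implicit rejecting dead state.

start=q0; accept=q6,q7,q8,q9; q0-a>q1; q0-b>q2; q1-a>q3; q1-b>q4; q2-a>q1; q2-b>q5; q3-a>q6; q3-b>q7; q4-a>q8; q4-b>q9; q5-a>q5; q5-b>q5; q6-a>q6; q6-b>q7; q7-a>q8; q7-b>q9; q8-a>q3; q8-b>q4; q9-a>q5; q9-b>q5

Handle the two conditions separately and then intersect. One (4 states) tracks partial matches of the forbidden pattern `bba`; the other (15 states) tracks the last 3 symbols read. Each combined state is a pair, one component from each; accept when both components accept. Minimizing collapses redundant product states.
A 10-state machine:
        a   b  
>  q0   q1  q2 
   q1   q3  q4 
   q2   q1  q5 
   q3   q6  q7 
   q4   q8  q9 
   q5   q5  q5 
 * q6   q6  q7 
 * q7   q8  q9 
 * q8   q3  q4 
 * q9   q5  q5 
(> = start, * = accepting)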